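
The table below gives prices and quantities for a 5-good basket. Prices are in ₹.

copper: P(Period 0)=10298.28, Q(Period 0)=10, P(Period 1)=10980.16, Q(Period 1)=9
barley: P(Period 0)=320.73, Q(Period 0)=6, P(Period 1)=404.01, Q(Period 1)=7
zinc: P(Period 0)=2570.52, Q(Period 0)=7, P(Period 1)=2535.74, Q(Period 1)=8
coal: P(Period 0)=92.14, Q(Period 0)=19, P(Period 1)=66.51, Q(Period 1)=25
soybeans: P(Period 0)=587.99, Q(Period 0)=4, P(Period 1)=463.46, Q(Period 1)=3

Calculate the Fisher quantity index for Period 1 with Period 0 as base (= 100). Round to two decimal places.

94.03

Laspeyres component (base-period weights):
ΣP(Period 0)Q(Period 1) = 10298.28×9 + 320.73×7 + 2570.52×8 + 92.14×25 + 587.99×3 = 92684.52 + 2245.11 + 20564.16 + 2303.5 + 1763.97 = 119561.26
ΣP(Period 0)Q(Period 0) = 10298.28×10 + 320.73×6 + 2570.52×7 + 92.14×19 + 587.99×4 = 102982.8 + 1924.38 + 17993.64 + 1750.66 + 2351.96 = 127003.44
L = 119561.26 / 127003.44 × 100 = 94.1402
Paasche component (current-period weights):
ΣP(Period 1)Q(Period 1) = 10980.16×9 + 404.01×7 + 2535.74×8 + 66.51×25 + 463.46×3 = 98821.44 + 2828.07 + 20285.92 + 1662.75 + 1390.38 = 124988.56
ΣP(Period 1)Q(Period 0) = 10980.16×10 + 404.01×6 + 2535.74×7 + 66.51×19 + 463.46×4 = 109801.6 + 2424.06 + 17750.18 + 1263.69 + 1853.84 = 133093.37
P = 124988.56 / 133093.37 × 100 = 93.9104
Fisher = √(L × P) = √(94.1402 × 93.9104) = 94.0252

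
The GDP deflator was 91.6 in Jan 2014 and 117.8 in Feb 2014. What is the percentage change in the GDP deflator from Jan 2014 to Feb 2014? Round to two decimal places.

Change = (117.8 − 91.6) / 91.6 × 100
       = 26.2 / 91.6 × 100 = 28.6026%

28.60%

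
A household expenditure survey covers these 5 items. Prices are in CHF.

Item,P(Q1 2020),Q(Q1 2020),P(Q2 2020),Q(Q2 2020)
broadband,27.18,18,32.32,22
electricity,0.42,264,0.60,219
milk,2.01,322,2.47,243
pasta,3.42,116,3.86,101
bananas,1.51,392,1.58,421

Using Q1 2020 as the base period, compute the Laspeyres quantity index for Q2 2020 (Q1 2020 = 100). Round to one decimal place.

Laspeyres quantity index uses base-period prices as weights.
ΣP(Q1 2020)·Q(Q2 2020) = 27.18×22 + 0.42×219 + 2.01×243 + 3.42×101 + 1.51×421 = 597.96 + 91.98 + 488.43 + 345.42 + 635.71 = 2159.5
ΣP(Q1 2020)·Q(Q1 2020) = 27.18×18 + 0.42×264 + 2.01×322 + 3.42×116 + 1.51×392 = 489.24 + 110.88 + 647.22 + 396.72 + 591.92 = 2235.98
Index = 2159.5 / 2235.98 × 100 = 96.5796

96.6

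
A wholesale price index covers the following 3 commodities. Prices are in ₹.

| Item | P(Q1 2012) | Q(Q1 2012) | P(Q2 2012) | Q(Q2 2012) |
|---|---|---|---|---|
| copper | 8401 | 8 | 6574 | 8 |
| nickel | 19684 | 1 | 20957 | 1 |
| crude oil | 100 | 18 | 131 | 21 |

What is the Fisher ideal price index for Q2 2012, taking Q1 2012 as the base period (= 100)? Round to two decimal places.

Laspeyres component (base-period weights):
ΣP(Q2 2012)Q(Q1 2012) = 6574×8 + 20957×1 + 131×18 = 52592 + 20957 + 2358 = 75907
ΣP(Q1 2012)Q(Q1 2012) = 8401×8 + 19684×1 + 100×18 = 67208 + 19684 + 1800 = 88692
L = 75907 / 88692 × 100 = 85.5849
Paasche component (current-period weights):
ΣP(Q2 2012)Q(Q2 2012) = 6574×8 + 20957×1 + 131×21 = 52592 + 20957 + 2751 = 76300
ΣP(Q1 2012)Q(Q2 2012) = 8401×8 + 19684×1 + 100×21 = 67208 + 19684 + 2100 = 88992
P = 76300 / 88992 × 100 = 85.7380
Fisher = √(L × P) = √(85.5849 × 85.7380) = 85.6615

85.66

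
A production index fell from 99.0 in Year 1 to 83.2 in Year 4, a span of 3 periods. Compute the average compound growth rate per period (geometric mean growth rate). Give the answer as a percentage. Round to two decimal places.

-5.63%

Growth factor = (83.2/99.0)^(1/3) = (0.840404)^(1/3) = 0.943690
Growth rate = 0.943690 − 1 = -0.056310 = -5.6310%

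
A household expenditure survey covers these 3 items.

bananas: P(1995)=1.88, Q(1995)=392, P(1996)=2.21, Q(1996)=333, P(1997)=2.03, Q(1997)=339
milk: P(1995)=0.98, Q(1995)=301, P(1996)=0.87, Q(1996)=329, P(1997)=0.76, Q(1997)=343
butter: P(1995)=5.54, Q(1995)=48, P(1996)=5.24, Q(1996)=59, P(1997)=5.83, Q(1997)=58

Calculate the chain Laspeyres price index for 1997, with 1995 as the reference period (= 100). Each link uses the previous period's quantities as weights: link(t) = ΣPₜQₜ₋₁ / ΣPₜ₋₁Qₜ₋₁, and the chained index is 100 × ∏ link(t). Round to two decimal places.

101.41

Link 1995→1996:
ΣP(1996)Q(1995) = 2.21×392 + 0.87×301 + 5.24×48 = 866.32 + 261.87 + 251.52 = 1379.71
ΣP(1995)Q(1995) = 1.88×392 + 0.98×301 + 5.54×48 = 736.96 + 294.98 + 265.92 = 1297.86
link = 1379.71/1297.86 = 1.063065
Link 1996→1997:
ΣP(1997)Q(1996) = 2.03×333 + 0.76×329 + 5.83×59 = 675.99 + 250.04 + 343.97 = 1270
ΣP(1996)Q(1996) = 2.21×333 + 0.87×329 + 5.24×59 = 735.93 + 286.23 + 309.16 = 1331.32
link = 1270/1331.32 = 0.953940
Chained index = 100 × 1.063065 × 0.953940 = 101.4101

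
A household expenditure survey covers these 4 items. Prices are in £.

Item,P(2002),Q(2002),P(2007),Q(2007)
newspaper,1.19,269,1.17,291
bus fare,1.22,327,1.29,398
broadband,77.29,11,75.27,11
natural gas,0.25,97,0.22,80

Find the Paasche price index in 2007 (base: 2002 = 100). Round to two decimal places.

99.85

Paasche price index uses current-period quantities as weights.
ΣP(2007)·Q(2007) = 1.17×291 + 1.29×398 + 75.27×11 + 0.22×80 = 340.47 + 513.42 + 827.97 + 17.6 = 1699.46
ΣP(2002)·Q(2007) = 1.19×291 + 1.22×398 + 77.29×11 + 0.25×80 = 346.29 + 485.56 + 850.19 + 20 = 1702.04
Index = 1699.46 / 1702.04 × 100 = 99.8484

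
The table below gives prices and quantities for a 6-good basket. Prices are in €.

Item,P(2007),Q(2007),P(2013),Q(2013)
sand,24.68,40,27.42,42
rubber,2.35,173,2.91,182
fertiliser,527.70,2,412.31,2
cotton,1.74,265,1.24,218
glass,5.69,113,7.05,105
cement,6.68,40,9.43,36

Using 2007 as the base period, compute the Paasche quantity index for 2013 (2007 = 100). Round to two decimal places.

98.18

Paasche quantity index uses current-period prices as weights.
ΣP(2013)·Q(2013) = 27.42×42 + 2.91×182 + 412.31×2 + 1.24×218 + 7.05×105 + 9.43×36 = 1151.64 + 529.62 + 824.62 + 270.32 + 740.25 + 339.48 = 3855.93
ΣP(2013)·Q(2007) = 27.42×40 + 2.91×173 + 412.31×2 + 1.24×265 + 7.05×113 + 9.43×40 = 1096.8 + 503.43 + 824.62 + 328.6 + 796.65 + 377.2 = 3927.3
Index = 3855.93 / 3927.3 × 100 = 98.1827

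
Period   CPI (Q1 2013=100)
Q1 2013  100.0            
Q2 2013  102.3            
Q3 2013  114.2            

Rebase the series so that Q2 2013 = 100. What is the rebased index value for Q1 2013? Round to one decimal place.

Rebased(Q1 2013) = 100.0 / 102.3 × 100 = 97.7517

97.8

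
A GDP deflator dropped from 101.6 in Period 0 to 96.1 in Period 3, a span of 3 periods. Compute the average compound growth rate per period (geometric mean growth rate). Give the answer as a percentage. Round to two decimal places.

Growth factor = (96.1/101.6)^(1/3) = (0.945866)^(1/3) = 0.981620
Growth rate = 0.981620 − 1 = -0.018380 = -1.8380%

-1.84%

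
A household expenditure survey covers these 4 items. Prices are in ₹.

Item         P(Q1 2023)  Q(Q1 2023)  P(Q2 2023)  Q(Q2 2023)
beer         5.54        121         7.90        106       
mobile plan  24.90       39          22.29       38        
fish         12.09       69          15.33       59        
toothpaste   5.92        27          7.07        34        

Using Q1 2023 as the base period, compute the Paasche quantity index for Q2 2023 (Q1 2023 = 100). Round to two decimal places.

Paasche quantity index uses current-period prices as weights.
ΣP(Q2 2023)·Q(Q2 2023) = 7.90×106 + 22.29×38 + 15.33×59 + 7.07×34 = 837.4 + 847.02 + 904.47 + 240.38 = 2829.27
ΣP(Q2 2023)·Q(Q1 2023) = 7.90×121 + 22.29×39 + 15.33×69 + 7.07×27 = 955.9 + 869.31 + 1057.77 + 190.89 = 3073.87
Index = 2829.27 / 3073.87 × 100 = 92.0426

92.04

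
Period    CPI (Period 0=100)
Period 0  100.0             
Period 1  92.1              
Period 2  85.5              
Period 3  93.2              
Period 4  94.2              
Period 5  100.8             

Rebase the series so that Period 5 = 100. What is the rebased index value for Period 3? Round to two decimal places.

Rebased(Period 3) = 93.2 / 100.8 × 100 = 92.4603

92.46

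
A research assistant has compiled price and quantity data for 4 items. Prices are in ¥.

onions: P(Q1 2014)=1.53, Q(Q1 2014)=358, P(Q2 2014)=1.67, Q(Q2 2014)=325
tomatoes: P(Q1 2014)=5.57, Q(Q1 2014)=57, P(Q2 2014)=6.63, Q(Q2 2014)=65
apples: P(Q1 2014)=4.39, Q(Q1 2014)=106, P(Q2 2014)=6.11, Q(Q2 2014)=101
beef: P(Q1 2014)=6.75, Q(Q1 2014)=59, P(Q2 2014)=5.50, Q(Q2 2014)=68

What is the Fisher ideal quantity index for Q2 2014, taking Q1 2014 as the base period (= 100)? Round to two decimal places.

Laspeyres component (base-period weights):
ΣP(Q1 2014)Q(Q2 2014) = 1.53×325 + 5.57×65 + 4.39×101 + 6.75×68 = 497.25 + 362.05 + 443.39 + 459 = 1761.69
ΣP(Q1 2014)Q(Q1 2014) = 1.53×358 + 5.57×57 + 4.39×106 + 6.75×59 = 547.74 + 317.49 + 465.34 + 398.25 = 1728.82
L = 1761.69 / 1728.82 × 100 = 101.9013
Paasche component (current-period weights):
ΣP(Q2 2014)Q(Q2 2014) = 1.67×325 + 6.63×65 + 6.11×101 + 5.50×68 = 542.75 + 430.95 + 617.11 + 374 = 1964.81
ΣP(Q2 2014)Q(Q1 2014) = 1.67×358 + 6.63×57 + 6.11×106 + 5.50×59 = 597.86 + 377.91 + 647.66 + 324.5 = 1947.93
P = 1964.81 / 1947.93 × 100 = 100.8666
Fisher = √(L × P) = √(101.9013 × 100.8666) = 101.3826

101.38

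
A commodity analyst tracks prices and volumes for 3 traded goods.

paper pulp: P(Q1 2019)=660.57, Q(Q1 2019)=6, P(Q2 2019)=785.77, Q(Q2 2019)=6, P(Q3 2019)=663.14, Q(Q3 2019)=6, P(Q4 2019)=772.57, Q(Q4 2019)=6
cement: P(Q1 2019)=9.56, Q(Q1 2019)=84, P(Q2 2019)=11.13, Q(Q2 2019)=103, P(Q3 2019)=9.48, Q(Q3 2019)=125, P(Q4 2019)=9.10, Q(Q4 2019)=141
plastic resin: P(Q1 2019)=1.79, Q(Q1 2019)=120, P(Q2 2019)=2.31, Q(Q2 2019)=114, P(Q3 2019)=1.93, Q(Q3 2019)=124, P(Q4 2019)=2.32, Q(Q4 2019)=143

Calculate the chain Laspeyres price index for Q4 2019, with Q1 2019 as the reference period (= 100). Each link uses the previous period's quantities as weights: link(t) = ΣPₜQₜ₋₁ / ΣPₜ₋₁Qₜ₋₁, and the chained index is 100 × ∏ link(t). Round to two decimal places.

Link Q1 2019→Q2 2019:
ΣP(Q2 2019)Q(Q1 2019) = 785.77×6 + 11.13×84 + 2.31×120 = 4714.62 + 934.92 + 277.2 = 5926.74
ΣP(Q1 2019)Q(Q1 2019) = 660.57×6 + 9.56×84 + 1.79×120 = 3963.42 + 803.04 + 214.8 = 4981.26
link = 5926.74/4981.26 = 1.189807
Link Q2 2019→Q3 2019:
ΣP(Q3 2019)Q(Q2 2019) = 663.14×6 + 9.48×103 + 1.93×114 = 3978.84 + 976.44 + 220.02 = 5175.3
ΣP(Q2 2019)Q(Q2 2019) = 785.77×6 + 11.13×103 + 2.31×114 = 4714.62 + 1146.39 + 263.34 = 6124.35
link = 5175.3/6124.35 = 0.845037
Link Q3 2019→Q4 2019:
ΣP(Q4 2019)Q(Q3 2019) = 772.57×6 + 9.10×125 + 2.32×124 = 4635.42 + 1137.5 + 287.68 = 6060.6
ΣP(Q3 2019)Q(Q3 2019) = 663.14×6 + 9.48×125 + 1.93×124 = 3978.84 + 1185 + 239.32 = 5403.16
link = 6060.6/5403.16 = 1.121677
Chained index = 100 × 1.189807 × 0.845037 × 1.121677 = 112.7769

112.78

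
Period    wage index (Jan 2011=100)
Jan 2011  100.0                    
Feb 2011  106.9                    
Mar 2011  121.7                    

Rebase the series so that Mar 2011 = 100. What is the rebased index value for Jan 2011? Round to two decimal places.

82.17

Rebased(Jan 2011) = 100.0 / 121.7 × 100 = 82.1693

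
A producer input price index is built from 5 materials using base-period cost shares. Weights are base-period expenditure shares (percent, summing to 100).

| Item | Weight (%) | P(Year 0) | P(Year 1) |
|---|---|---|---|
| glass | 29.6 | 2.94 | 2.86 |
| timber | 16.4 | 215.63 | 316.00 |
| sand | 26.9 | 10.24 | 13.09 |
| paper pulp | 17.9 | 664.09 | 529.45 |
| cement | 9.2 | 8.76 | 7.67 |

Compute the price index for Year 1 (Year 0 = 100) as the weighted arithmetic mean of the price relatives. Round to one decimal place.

109.5

glass: 29.6 × (2.86/2.94) = 29.6 × 0.972789 = 28.7946
timber: 16.4 × (316.00/215.63) = 16.4 × 1.465473 = 24.0338
sand: 26.9 × (13.09/10.24) = 26.9 × 1.278320 = 34.3868
paper pulp: 17.9 × (529.45/664.09) = 17.9 × 0.797256 = 14.2709
cement: 9.2 × (7.67/8.76) = 9.2 × 0.875571 = 8.0553
Index = Σ wᵢ·(p₁ᵢ/p₀ᵢ) = 28.7946 + 24.0338 + 34.3868 + 14.2709 + 8.0553 = 109.5413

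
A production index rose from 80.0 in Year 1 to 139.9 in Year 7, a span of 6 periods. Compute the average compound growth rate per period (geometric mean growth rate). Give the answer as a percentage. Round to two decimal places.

Growth factor = (139.9/80.0)^(1/6) = (1.748750)^(1/6) = 1.097627
Growth rate = 1.097627 − 1 = 0.097627 = 9.7627%

9.76%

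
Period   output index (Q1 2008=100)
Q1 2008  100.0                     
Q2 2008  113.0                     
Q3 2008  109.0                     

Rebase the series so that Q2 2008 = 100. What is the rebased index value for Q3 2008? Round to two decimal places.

Rebased(Q3 2008) = 109.0 / 113.0 × 100 = 96.4602

96.46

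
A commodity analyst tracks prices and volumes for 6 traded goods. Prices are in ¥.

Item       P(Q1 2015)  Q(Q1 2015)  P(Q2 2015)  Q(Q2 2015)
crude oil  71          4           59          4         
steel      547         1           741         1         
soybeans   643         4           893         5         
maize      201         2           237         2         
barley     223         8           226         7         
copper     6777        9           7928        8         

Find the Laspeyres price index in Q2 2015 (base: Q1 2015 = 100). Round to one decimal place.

Laspeyres price index uses base-period quantities as weights.
ΣP(Q2 2015)·Q(Q1 2015) = 59×4 + 741×1 + 893×4 + 237×2 + 226×8 + 7928×9 = 236 + 741 + 3572 + 474 + 1808 + 71352 = 78183
ΣP(Q1 2015)·Q(Q1 2015) = 71×4 + 547×1 + 643×4 + 201×2 + 223×8 + 6777×9 = 284 + 547 + 2572 + 402 + 1784 + 60993 = 66582
Index = 78183 / 66582 × 100 = 117.4236

117.4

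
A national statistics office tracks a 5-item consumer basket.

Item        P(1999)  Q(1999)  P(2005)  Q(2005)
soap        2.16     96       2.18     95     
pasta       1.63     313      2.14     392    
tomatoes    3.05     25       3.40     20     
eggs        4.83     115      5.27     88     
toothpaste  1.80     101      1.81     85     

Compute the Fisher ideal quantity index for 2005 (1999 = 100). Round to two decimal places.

97.82

Laspeyres component (base-period weights):
ΣP(1999)Q(2005) = 2.16×95 + 1.63×392 + 3.05×20 + 4.83×88 + 1.80×85 = 205.2 + 638.96 + 61 + 425.04 + 153 = 1483.2
ΣP(1999)Q(1999) = 2.16×96 + 1.63×313 + 3.05×25 + 4.83×115 + 1.80×101 = 207.36 + 510.19 + 76.25 + 555.45 + 181.8 = 1531.05
L = 1483.2 / 1531.05 × 100 = 96.8747
Paasche component (current-period weights):
ΣP(2005)Q(2005) = 2.18×95 + 2.14×392 + 3.40×20 + 5.27×88 + 1.81×85 = 207.1 + 838.88 + 68 + 463.76 + 153.85 = 1731.59
ΣP(2005)Q(1999) = 2.18×96 + 2.14×313 + 3.40×25 + 5.27×115 + 1.81×101 = 209.28 + 669.82 + 85 + 606.05 + 182.81 = 1752.96
P = 1731.59 / 1752.96 × 100 = 98.7809
Fisher = √(L × P) = √(96.8747 × 98.7809) = 97.8232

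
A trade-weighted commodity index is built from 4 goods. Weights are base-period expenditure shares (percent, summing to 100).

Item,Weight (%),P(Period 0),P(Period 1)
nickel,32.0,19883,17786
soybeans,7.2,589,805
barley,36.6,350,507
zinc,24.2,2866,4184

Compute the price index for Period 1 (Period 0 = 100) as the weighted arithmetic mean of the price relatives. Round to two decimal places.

126.81

nickel: 32.0 × (17786/19883) = 32.0 × 0.894533 = 28.6251
soybeans: 7.2 × (805/589) = 7.2 × 1.366723 = 9.8404
barley: 36.6 × (507/350) = 36.6 × 1.448571 = 53.0177
zinc: 24.2 × (4184/2866) = 24.2 × 1.459874 = 35.3290
Index = Σ wᵢ·(p₁ᵢ/p₀ᵢ) = 28.6251 + 9.8404 + 53.0177 + 35.3290 = 126.8121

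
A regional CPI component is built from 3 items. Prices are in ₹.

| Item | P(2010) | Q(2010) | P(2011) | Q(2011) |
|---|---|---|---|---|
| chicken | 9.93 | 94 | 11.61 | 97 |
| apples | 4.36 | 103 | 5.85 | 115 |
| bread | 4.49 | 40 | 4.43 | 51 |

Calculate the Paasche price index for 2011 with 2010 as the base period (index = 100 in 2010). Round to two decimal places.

119.56

Paasche price index uses current-period quantities as weights.
ΣP(2011)·Q(2011) = 11.61×97 + 5.85×115 + 4.43×51 = 1126.17 + 672.75 + 225.93 = 2024.85
ΣP(2010)·Q(2011) = 9.93×97 + 4.36×115 + 4.49×51 = 963.21 + 501.4 + 228.99 = 1693.6
Index = 2024.85 / 1693.6 × 100 = 119.5589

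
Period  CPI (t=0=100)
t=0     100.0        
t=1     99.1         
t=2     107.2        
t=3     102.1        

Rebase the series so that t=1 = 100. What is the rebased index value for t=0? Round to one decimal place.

Rebased(t=0) = 100.0 / 99.1 × 100 = 100.9082

100.9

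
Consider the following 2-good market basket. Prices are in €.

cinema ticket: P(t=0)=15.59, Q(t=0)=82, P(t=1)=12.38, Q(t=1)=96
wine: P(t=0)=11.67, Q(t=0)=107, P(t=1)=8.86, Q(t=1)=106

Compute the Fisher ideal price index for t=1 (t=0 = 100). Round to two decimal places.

Laspeyres component (base-period weights):
ΣP(t=1)Q(t=0) = 12.38×82 + 8.86×107 = 1015.16 + 948.02 = 1963.18
ΣP(t=0)Q(t=0) = 15.59×82 + 11.67×107 = 1278.38 + 1248.69 = 2527.07
L = 1963.18 / 2527.07 × 100 = 77.6860
Paasche component (current-period weights):
ΣP(t=1)Q(t=1) = 12.38×96 + 8.86×106 = 1188.48 + 939.16 = 2127.64
ΣP(t=0)Q(t=1) = 15.59×96 + 11.67×106 = 1496.64 + 1237.02 = 2733.66
P = 2127.64 / 2733.66 × 100 = 77.8312
Fisher = √(L × P) = √(77.6860 × 77.8312) = 77.7586

77.76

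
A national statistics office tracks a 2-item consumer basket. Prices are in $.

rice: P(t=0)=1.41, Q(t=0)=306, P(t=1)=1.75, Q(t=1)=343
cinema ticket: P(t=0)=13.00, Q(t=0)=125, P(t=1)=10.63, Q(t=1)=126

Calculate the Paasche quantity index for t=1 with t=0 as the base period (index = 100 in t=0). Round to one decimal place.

Paasche quantity index uses current-period prices as weights.
ΣP(t=1)·Q(t=1) = 1.75×343 + 10.63×126 = 600.25 + 1339.38 = 1939.63
ΣP(t=1)·Q(t=0) = 1.75×306 + 10.63×125 = 535.5 + 1328.75 = 1864.25
Index = 1939.63 / 1864.25 × 100 = 104.0434

104.0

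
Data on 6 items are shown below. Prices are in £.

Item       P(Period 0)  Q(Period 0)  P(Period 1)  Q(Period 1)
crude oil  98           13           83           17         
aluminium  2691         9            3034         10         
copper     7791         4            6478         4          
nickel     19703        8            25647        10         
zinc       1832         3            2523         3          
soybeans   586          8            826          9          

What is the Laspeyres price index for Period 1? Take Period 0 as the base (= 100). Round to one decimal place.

121.9

Laspeyres price index uses base-period quantities as weights.
ΣP(Period 1)·Q(Period 0) = 83×13 + 3034×9 + 6478×4 + 25647×8 + 2523×3 + 826×8 = 1079 + 27306 + 25912 + 205176 + 7569 + 6608 = 273650
ΣP(Period 0)·Q(Period 0) = 98×13 + 2691×9 + 7791×4 + 19703×8 + 1832×3 + 586×8 = 1274 + 24219 + 31164 + 157624 + 5496 + 4688 = 224465
Index = 273650 / 224465 × 100 = 121.9121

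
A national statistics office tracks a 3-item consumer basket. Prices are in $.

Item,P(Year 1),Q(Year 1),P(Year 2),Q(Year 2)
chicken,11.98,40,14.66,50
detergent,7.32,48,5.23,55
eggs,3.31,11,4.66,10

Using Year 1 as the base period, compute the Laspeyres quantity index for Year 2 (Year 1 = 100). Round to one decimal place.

119.3

Laspeyres quantity index uses base-period prices as weights.
ΣP(Year 1)·Q(Year 2) = 11.98×50 + 7.32×55 + 3.31×10 = 599 + 402.6 + 33.1 = 1034.7
ΣP(Year 1)·Q(Year 1) = 11.98×40 + 7.32×48 + 3.31×11 = 479.2 + 351.36 + 36.41 = 866.97
Index = 1034.7 / 866.97 × 100 = 119.3467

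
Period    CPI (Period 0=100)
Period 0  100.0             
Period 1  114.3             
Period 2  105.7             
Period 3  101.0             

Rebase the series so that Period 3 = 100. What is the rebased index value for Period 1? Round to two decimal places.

Rebased(Period 1) = 114.3 / 101.0 × 100 = 113.1683

113.17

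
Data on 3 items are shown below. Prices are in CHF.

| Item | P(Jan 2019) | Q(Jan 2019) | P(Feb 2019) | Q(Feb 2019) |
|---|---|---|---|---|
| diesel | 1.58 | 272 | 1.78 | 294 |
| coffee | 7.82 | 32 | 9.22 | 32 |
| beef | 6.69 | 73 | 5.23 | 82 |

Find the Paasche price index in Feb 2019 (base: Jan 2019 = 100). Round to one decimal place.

Paasche price index uses current-period quantities as weights.
ΣP(Feb 2019)·Q(Feb 2019) = 1.78×294 + 9.22×32 + 5.23×82 = 523.32 + 295.04 + 428.86 = 1247.22
ΣP(Jan 2019)·Q(Feb 2019) = 1.58×294 + 7.82×32 + 6.69×82 = 464.52 + 250.24 + 548.58 = 1263.34
Index = 1247.22 / 1263.34 × 100 = 98.7240

98.7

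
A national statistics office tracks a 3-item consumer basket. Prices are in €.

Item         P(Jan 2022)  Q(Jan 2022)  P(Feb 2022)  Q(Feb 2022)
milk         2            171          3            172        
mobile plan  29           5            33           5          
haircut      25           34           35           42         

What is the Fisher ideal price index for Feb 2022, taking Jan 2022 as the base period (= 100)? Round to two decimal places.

Laspeyres component (base-period weights):
ΣP(Feb 2022)Q(Jan 2022) = 3×171 + 33×5 + 35×34 = 513 + 165 + 1190 = 1868
ΣP(Jan 2022)Q(Jan 2022) = 2×171 + 29×5 + 25×34 = 342 + 145 + 850 = 1337
L = 1868 / 1337 × 100 = 139.7158
Paasche component (current-period weights):
ΣP(Feb 2022)Q(Feb 2022) = 3×172 + 33×5 + 35×42 = 516 + 165 + 1470 = 2151
ΣP(Jan 2022)Q(Feb 2022) = 2×172 + 29×5 + 25×42 = 344 + 145 + 1050 = 1539
P = 2151 / 1539 × 100 = 139.7661
Fisher = √(L × P) = √(139.7158 × 139.7661) = 139.7409

139.74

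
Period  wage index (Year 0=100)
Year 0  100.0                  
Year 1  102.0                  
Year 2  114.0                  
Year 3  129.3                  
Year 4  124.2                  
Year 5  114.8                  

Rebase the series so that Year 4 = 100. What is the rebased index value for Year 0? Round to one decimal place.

80.5

Rebased(Year 0) = 100.0 / 124.2 × 100 = 80.5153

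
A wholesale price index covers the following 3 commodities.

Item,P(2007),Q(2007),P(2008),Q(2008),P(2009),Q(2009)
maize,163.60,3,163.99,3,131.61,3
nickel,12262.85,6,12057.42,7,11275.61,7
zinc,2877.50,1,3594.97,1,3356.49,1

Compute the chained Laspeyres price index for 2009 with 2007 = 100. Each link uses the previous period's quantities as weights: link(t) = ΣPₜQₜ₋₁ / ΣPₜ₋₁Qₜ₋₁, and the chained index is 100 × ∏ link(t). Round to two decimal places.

92.81

Link 2007→2008:
ΣP(2008)Q(2007) = 163.99×3 + 12057.42×6 + 3594.97×1 = 491.97 + 72344.52 + 3594.97 = 76431.46
ΣP(2007)Q(2007) = 163.60×3 + 12262.85×6 + 2877.50×1 = 490.8 + 73577.1 + 2877.5 = 76945.4
link = 76431.46/76945.4 = 0.993321
Link 2008→2009:
ΣP(2009)Q(2008) = 131.61×3 + 11275.61×7 + 3356.49×1 = 394.83 + 78929.27 + 3356.49 = 82680.59
ΣP(2008)Q(2008) = 163.99×3 + 12057.42×7 + 3594.97×1 = 491.97 + 84401.94 + 3594.97 = 88488.88
link = 82680.59/88488.88 = 0.934361
Chained index = 100 × 0.993321 × 0.934361 = 92.8120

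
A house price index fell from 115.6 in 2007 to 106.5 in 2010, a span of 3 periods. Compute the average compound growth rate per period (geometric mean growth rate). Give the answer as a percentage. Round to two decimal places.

Growth factor = (106.5/115.6)^(1/3) = (0.921280)^(1/3) = 0.973040
Growth rate = 0.973040 − 1 = -0.026960 = -2.6960%

-2.70%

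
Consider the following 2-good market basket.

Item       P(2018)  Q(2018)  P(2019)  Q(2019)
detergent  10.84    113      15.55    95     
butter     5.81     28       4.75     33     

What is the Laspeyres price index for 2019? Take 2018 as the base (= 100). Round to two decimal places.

136.22

Laspeyres price index uses base-period quantities as weights.
ΣP(2019)·Q(2018) = 15.55×113 + 4.75×28 = 1757.15 + 133 = 1890.15
ΣP(2018)·Q(2018) = 10.84×113 + 5.81×28 = 1224.92 + 162.68 = 1387.6
Index = 1890.15 / 1387.6 × 100 = 136.2172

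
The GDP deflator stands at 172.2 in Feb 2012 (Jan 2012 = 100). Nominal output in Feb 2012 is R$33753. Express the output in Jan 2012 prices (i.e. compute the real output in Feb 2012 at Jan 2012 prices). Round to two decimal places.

Real = Nominal ÷ (Index/100) = 33753 ÷ (172.2/100)
     = 33753 ÷ 1.722 = 19601.0453

19601.05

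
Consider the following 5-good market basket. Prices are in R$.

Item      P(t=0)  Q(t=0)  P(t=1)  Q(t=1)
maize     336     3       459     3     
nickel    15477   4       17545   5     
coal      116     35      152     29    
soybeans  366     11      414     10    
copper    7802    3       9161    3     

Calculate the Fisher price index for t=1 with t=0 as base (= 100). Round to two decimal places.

Laspeyres component (base-period weights):
ΣP(t=1)Q(t=0) = 459×3 + 17545×4 + 152×35 + 414×11 + 9161×3 = 1377 + 70180 + 5320 + 4554 + 27483 = 108914
ΣP(t=0)Q(t=0) = 336×3 + 15477×4 + 116×35 + 366×11 + 7802×3 = 1008 + 61908 + 4060 + 4026 + 23406 = 94408
L = 108914 / 94408 × 100 = 115.3652
Paasche component (current-period weights):
ΣP(t=1)Q(t=1) = 459×3 + 17545×5 + 152×29 + 414×10 + 9161×3 = 1377 + 87725 + 4408 + 4140 + 27483 = 125133
ΣP(t=0)Q(t=1) = 336×3 + 15477×5 + 116×29 + 366×10 + 7802×3 = 1008 + 77385 + 3364 + 3660 + 23406 = 108823
P = 125133 / 108823 × 100 = 114.9876
Fisher = √(L × P) = √(115.3652 × 114.9876) = 115.1763

115.18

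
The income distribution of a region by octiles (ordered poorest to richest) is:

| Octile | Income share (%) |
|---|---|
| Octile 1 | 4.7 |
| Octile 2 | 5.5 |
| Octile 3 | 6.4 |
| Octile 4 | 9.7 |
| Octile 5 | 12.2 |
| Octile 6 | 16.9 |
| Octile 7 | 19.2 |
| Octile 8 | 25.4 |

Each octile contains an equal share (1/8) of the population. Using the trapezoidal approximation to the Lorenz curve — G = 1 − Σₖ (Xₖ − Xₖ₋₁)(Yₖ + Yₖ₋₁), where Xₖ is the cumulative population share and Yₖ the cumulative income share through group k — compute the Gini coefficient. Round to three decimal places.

Cumulative income shares Yₖ: 0.0470, 0.1020, 0.1660, 0.2630, 0.3850, 0.5540, 0.7460, 1.0000
Σ (Xₖ−Xₖ₋₁)(Yₖ+Yₖ₋₁) = (1/8)(0.0470+0.0000) + (1/8)(0.1020+0.0470) + (1/8)(0.1660+0.1020) + (1/8)(0.2630+0.1660) + (1/8)(0.3850+0.2630) + (1/8)(0.5540+0.3850) + (1/8)(0.7460+0.5540) + (1/8)(1.0000+0.7460)
  = 0.0059 + 0.0186 + 0.0335 + 0.0536 + 0.0810 + 0.1174 + 0.1625 + 0.2182 = 0.6907
G = 1 − 0.6907 = 0.3093

0.309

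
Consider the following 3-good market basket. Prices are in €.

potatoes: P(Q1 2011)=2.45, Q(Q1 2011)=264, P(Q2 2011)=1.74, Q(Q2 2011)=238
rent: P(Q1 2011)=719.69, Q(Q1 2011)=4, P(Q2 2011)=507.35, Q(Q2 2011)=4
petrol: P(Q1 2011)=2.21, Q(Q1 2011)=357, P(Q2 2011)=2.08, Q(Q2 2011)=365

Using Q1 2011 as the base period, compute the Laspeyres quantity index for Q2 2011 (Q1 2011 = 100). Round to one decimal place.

Laspeyres quantity index uses base-period prices as weights.
ΣP(Q1 2011)·Q(Q2 2011) = 2.45×238 + 719.69×4 + 2.21×365 = 583.1 + 2878.76 + 806.65 = 4268.51
ΣP(Q1 2011)·Q(Q1 2011) = 2.45×264 + 719.69×4 + 2.21×357 = 646.8 + 2878.76 + 788.97 = 4314.53
Index = 4268.51 / 4314.53 × 100 = 98.9334

98.9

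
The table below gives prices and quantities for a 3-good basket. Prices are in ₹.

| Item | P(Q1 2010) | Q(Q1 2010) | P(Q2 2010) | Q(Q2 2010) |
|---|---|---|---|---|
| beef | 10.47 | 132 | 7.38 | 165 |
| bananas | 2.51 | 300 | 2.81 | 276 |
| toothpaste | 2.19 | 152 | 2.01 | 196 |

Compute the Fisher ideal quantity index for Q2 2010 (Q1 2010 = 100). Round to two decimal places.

113.95

Laspeyres component (base-period weights):
ΣP(Q1 2010)Q(Q2 2010) = 10.47×165 + 2.51×276 + 2.19×196 = 1727.55 + 692.76 + 429.24 = 2849.55
ΣP(Q1 2010)Q(Q1 2010) = 10.47×132 + 2.51×300 + 2.19×152 = 1382.04 + 753 + 332.88 = 2467.92
L = 2849.55 / 2467.92 × 100 = 115.4636
Paasche component (current-period weights):
ΣP(Q2 2010)Q(Q2 2010) = 7.38×165 + 2.81×276 + 2.01×196 = 1217.7 + 775.56 + 393.96 = 2387.22
ΣP(Q2 2010)Q(Q1 2010) = 7.38×132 + 2.81×300 + 2.01×152 = 974.16 + 843 + 305.52 = 2122.68
P = 2387.22 / 2122.68 × 100 = 112.4625
Fisher = √(L × P) = √(115.4636 × 112.4625) = 113.9532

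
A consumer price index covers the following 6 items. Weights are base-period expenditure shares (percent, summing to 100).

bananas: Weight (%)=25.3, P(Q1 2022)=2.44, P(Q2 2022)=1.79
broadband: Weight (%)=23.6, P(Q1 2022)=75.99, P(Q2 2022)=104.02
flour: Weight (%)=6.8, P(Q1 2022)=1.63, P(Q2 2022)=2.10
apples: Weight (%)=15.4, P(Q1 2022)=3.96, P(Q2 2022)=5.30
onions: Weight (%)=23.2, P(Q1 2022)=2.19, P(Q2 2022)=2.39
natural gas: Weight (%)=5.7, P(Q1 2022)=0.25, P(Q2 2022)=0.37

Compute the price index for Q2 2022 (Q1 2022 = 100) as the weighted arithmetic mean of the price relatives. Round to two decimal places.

113.99

bananas: 25.3 × (1.79/2.44) = 25.3 × 0.733607 = 18.5602
broadband: 23.6 × (104.02/75.99) = 23.6 × 1.368864 = 32.3052
flour: 6.8 × (2.10/1.63) = 6.8 × 1.288344 = 8.7607
apples: 15.4 × (5.30/3.96) = 15.4 × 1.338384 = 20.6111
onions: 23.2 × (2.39/2.19) = 23.2 × 1.091324 = 25.3187
natural gas: 5.7 × (0.37/0.25) = 5.7 × 1.480000 = 8.4360
Index = Σ wᵢ·(p₁ᵢ/p₀ᵢ) = 18.5602 + 32.3052 + 8.7607 + 20.6111 + 25.3187 + 8.4360 = 113.9920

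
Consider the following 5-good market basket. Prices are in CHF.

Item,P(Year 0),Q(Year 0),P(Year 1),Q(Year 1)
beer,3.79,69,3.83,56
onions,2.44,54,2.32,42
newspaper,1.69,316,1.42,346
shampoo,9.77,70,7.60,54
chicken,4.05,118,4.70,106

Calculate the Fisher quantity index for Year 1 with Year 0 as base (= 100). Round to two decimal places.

88.90

Laspeyres component (base-period weights):
ΣP(Year 0)Q(Year 1) = 3.79×56 + 2.44×42 + 1.69×346 + 9.77×54 + 4.05×106 = 212.24 + 102.48 + 584.74 + 527.58 + 429.3 = 1856.34
ΣP(Year 0)Q(Year 0) = 3.79×69 + 2.44×54 + 1.69×316 + 9.77×70 + 4.05×118 = 261.51 + 131.76 + 534.04 + 683.9 + 477.9 = 2089.11
L = 1856.34 / 2089.11 × 100 = 88.8579
Paasche component (current-period weights):
ΣP(Year 1)Q(Year 1) = 3.83×56 + 2.32×42 + 1.42×346 + 7.60×54 + 4.70×106 = 214.48 + 97.44 + 491.32 + 410.4 + 498.2 = 1711.84
ΣP(Year 1)Q(Year 0) = 3.83×69 + 2.32×54 + 1.42×316 + 7.60×70 + 4.70×118 = 264.27 + 125.28 + 448.72 + 532 + 554.6 = 1924.87
P = 1711.84 / 1924.87 × 100 = 88.9328
Fisher = √(L × P) = √(88.8579 × 88.9328) = 88.8953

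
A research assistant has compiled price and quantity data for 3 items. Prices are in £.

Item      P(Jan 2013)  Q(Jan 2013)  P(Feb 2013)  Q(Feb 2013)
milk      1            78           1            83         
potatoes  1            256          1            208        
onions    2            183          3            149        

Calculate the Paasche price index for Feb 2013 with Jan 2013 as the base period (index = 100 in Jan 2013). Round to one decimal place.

125.3

Paasche price index uses current-period quantities as weights.
ΣP(Feb 2013)·Q(Feb 2013) = 1×83 + 1×208 + 3×149 = 83 + 208 + 447 = 738
ΣP(Jan 2013)·Q(Feb 2013) = 1×83 + 1×208 + 2×149 = 83 + 208 + 298 = 589
Index = 738 / 589 × 100 = 125.2971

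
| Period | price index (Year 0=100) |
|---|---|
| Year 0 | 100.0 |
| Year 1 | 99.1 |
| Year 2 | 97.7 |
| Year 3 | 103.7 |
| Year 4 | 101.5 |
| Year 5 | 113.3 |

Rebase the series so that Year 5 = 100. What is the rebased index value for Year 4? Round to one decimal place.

Rebased(Year 4) = 101.5 / 113.3 × 100 = 89.5852

89.6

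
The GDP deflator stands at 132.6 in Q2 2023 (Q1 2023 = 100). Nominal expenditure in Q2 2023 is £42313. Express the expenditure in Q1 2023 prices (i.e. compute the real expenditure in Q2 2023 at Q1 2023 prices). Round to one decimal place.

31910.3

Real = Nominal ÷ (Index/100) = 42313 ÷ (132.6/100)
     = 42313 ÷ 1.326 = 31910.2564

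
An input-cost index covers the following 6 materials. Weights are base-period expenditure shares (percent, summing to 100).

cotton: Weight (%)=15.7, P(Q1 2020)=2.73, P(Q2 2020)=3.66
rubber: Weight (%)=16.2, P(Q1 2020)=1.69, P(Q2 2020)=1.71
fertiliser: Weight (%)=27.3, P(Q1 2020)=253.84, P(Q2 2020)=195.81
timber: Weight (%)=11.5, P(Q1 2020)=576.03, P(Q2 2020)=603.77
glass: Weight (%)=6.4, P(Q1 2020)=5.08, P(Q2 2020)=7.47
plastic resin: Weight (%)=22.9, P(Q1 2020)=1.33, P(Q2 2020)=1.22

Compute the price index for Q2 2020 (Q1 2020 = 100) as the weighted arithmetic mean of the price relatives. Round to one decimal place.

cotton: 15.7 × (3.66/2.73) = 15.7 × 1.340659 = 21.0484
rubber: 16.2 × (1.71/1.69) = 16.2 × 1.011834 = 16.3917
fertiliser: 27.3 × (195.81/253.84) = 27.3 × 0.771391 = 21.0590
timber: 11.5 × (603.77/576.03) = 11.5 × 1.048157 = 12.0538
glass: 6.4 × (7.47/5.08) = 6.4 × 1.470472 = 9.4110
plastic resin: 22.9 × (1.22/1.33) = 22.9 × 0.917293 = 21.0060
Index = Σ wᵢ·(p₁ᵢ/p₀ᵢ) = 21.0484 + 16.3917 + 21.0590 + 12.0538 + 9.4110 + 21.0060 = 100.9699

101.0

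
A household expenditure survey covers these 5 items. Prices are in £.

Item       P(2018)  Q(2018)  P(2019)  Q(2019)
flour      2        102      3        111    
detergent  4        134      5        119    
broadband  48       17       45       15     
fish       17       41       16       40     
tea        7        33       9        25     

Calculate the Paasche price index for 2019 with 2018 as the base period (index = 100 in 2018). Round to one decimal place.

108.6

Paasche price index uses current-period quantities as weights.
ΣP(2019)·Q(2019) = 3×111 + 5×119 + 45×15 + 16×40 + 9×25 = 333 + 595 + 675 + 640 + 225 = 2468
ΣP(2018)·Q(2019) = 2×111 + 4×119 + 48×15 + 17×40 + 7×25 = 222 + 476 + 720 + 680 + 175 = 2273
Index = 2468 / 2273 × 100 = 108.5790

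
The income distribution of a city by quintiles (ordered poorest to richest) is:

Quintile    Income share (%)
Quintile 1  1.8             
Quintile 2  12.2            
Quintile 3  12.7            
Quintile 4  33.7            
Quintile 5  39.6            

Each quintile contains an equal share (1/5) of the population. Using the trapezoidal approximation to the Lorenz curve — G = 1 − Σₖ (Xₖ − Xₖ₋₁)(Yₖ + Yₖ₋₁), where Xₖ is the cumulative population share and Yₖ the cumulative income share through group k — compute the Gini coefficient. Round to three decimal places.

0.388

Cumulative income shares Yₖ: 0.0180, 0.1400, 0.2670, 0.6040, 1.0000
Σ (Xₖ−Xₖ₋₁)(Yₖ+Yₖ₋₁) = (1/5)(0.0180+0.0000) + (1/5)(0.1400+0.0180) + (1/5)(0.2670+0.1400) + (1/5)(0.6040+0.2670) + (1/5)(1.0000+0.6040)
  = 0.0036 + 0.0316 + 0.0814 + 0.1742 + 0.3208 = 0.6116
G = 1 − 0.6116 = 0.3884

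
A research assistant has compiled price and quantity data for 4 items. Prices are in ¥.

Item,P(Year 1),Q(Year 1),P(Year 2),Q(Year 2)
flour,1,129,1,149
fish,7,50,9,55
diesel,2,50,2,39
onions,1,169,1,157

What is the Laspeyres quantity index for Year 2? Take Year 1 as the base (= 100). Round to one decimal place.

102.8

Laspeyres quantity index uses base-period prices as weights.
ΣP(Year 1)·Q(Year 2) = 1×149 + 7×55 + 2×39 + 1×157 = 149 + 385 + 78 + 157 = 769
ΣP(Year 1)·Q(Year 1) = 1×129 + 7×50 + 2×50 + 1×169 = 129 + 350 + 100 + 169 = 748
Index = 769 / 748 × 100 = 102.8075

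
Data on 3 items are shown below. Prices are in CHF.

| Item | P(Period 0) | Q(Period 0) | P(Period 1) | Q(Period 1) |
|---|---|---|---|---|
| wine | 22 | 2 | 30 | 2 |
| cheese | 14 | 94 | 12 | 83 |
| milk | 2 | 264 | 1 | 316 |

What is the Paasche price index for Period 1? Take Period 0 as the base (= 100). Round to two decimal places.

74.65

Paasche price index uses current-period quantities as weights.
ΣP(Period 1)·Q(Period 1) = 30×2 + 12×83 + 1×316 = 60 + 996 + 316 = 1372
ΣP(Period 0)·Q(Period 1) = 22×2 + 14×83 + 2×316 = 44 + 1162 + 632 = 1838
Index = 1372 / 1838 × 100 = 74.6464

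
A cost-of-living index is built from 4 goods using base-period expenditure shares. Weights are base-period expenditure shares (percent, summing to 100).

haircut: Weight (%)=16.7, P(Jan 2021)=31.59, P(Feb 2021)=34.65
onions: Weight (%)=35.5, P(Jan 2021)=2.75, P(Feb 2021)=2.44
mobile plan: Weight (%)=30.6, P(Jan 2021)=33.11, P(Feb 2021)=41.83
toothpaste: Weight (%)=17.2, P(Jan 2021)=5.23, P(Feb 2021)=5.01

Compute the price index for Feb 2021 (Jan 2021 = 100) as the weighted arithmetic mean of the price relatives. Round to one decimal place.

105.0

haircut: 16.7 × (34.65/31.59) = 16.7 × 1.096866 = 18.3177
onions: 35.5 × (2.44/2.75) = 35.5 × 0.887273 = 31.4982
mobile plan: 30.6 × (41.83/33.11) = 30.6 × 1.263365 = 38.6590
toothpaste: 17.2 × (5.01/5.23) = 17.2 × 0.957935 = 16.4765
Index = Σ wᵢ·(p₁ᵢ/p₀ᵢ) = 18.3177 + 31.4982 + 38.6590 + 16.4765 = 104.9513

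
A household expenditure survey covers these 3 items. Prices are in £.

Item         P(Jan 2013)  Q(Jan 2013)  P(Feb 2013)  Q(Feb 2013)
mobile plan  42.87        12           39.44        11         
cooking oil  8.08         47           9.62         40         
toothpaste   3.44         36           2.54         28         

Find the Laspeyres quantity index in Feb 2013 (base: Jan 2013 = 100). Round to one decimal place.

Laspeyres quantity index uses base-period prices as weights.
ΣP(Jan 2013)·Q(Feb 2013) = 42.87×11 + 8.08×40 + 3.44×28 = 471.57 + 323.2 + 96.32 = 891.09
ΣP(Jan 2013)·Q(Jan 2013) = 42.87×12 + 8.08×47 + 3.44×36 = 514.44 + 379.76 + 123.84 = 1018.04
Index = 891.09 / 1018.04 × 100 = 87.5300

87.5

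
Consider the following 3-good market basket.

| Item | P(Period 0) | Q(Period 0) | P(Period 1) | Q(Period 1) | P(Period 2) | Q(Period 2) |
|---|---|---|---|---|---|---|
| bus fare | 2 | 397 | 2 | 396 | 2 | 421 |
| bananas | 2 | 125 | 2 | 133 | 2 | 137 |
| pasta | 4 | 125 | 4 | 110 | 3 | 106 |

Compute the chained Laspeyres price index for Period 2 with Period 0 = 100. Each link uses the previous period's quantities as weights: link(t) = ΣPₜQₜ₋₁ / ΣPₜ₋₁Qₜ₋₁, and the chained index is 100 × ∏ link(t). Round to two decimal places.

92.66

Link Period 0→Period 1:
ΣP(Period 1)Q(Period 0) = 2×397 + 2×125 + 4×125 = 794 + 250 + 500 = 1544
ΣP(Period 0)Q(Period 0) = 2×397 + 2×125 + 4×125 = 794 + 250 + 500 = 1544
link = 1544/1544 = 1.000000
Link Period 1→Period 2:
ΣP(Period 2)Q(Period 1) = 2×396 + 2×133 + 3×110 = 792 + 266 + 330 = 1388
ΣP(Period 1)Q(Period 1) = 2×396 + 2×133 + 4×110 = 792 + 266 + 440 = 1498
link = 1388/1498 = 0.926569
Chained index = 100 × 1.000000 × 0.926569 = 92.6569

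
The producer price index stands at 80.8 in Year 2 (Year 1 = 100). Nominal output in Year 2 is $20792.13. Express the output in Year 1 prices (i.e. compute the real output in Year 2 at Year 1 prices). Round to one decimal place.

25732.8

Real = Nominal ÷ (Index/100) = 20792.13 ÷ (80.8/100)
     = 20792.13 ÷ 0.808 = 25732.8342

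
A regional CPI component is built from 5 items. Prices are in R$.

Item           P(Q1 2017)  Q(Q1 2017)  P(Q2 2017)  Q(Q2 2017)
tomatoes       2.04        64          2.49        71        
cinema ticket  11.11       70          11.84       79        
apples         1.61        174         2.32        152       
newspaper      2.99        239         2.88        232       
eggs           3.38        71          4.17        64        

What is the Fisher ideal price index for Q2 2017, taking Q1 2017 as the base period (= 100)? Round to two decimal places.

110.55

Laspeyres component (base-period weights):
ΣP(Q2 2017)Q(Q1 2017) = 2.49×64 + 11.84×70 + 2.32×174 + 2.88×239 + 4.17×71 = 159.36 + 828.8 + 403.68 + 688.32 + 296.07 = 2376.23
ΣP(Q1 2017)Q(Q1 2017) = 2.04×64 + 11.11×70 + 1.61×174 + 2.99×239 + 3.38×71 = 130.56 + 777.7 + 280.14 + 714.61 + 239.98 = 2142.99
L = 2376.23 / 2142.99 × 100 = 110.8839
Paasche component (current-period weights):
ΣP(Q2 2017)Q(Q2 2017) = 2.49×71 + 11.84×79 + 2.32×152 + 2.88×232 + 4.17×64 = 176.79 + 935.36 + 352.64 + 668.16 + 266.88 = 2399.83
ΣP(Q1 2017)Q(Q2 2017) = 2.04×71 + 11.11×79 + 1.61×152 + 2.99×232 + 3.38×64 = 144.84 + 877.69 + 244.72 + 693.68 + 216.32 = 2177.25
P = 2399.83 / 2177.25 × 100 = 110.2230
Fisher = √(L × P) = √(110.8839 × 110.2230) = 110.5529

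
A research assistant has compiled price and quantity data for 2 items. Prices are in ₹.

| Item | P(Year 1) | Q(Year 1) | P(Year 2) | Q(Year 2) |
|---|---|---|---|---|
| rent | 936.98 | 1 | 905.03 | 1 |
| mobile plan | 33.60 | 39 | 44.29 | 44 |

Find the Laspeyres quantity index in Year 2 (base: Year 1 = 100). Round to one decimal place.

107.5

Laspeyres quantity index uses base-period prices as weights.
ΣP(Year 1)·Q(Year 2) = 936.98×1 + 33.60×44 = 936.98 + 1478.4 = 2415.38
ΣP(Year 1)·Q(Year 1) = 936.98×1 + 33.60×39 = 936.98 + 1310.4 = 2247.38
Index = 2415.38 / 2247.38 × 100 = 107.4754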